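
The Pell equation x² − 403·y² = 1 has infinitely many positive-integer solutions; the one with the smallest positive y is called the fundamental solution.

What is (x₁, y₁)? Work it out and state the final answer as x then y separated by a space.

√403 → a₀=20, period (13,2,1,3,1,3,1,2,13,40); ℓ=10 even so k=9
i=0: a=20 ⇒ p=20, q=1
i=1: a=13 ⇒ p=261, q=13
i=2: a=2 ⇒ p=542, q=27
i=3: a=1 ⇒ p=803, q=40
…
i=5: a=1 ⇒ p=3754, q=187
…
i=7: a=1 ⇒ p=17967, q=895
i=8: a=2 ⇒ p=50147, q=2498
i=9: a=13 ⇒ p=669878, q=33369
→ (669878, 33369).  Check: 669878²=448736534884, 403·33369²=448736534883, difference 1.

669878 33369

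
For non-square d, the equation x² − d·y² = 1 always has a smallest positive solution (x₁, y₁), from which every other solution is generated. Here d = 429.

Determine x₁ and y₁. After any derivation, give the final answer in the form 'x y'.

d=429: √d = [20; 1,2,2,9,1,12,1,9,2,2,1,40] (ℓ=12, even), read p_11/q_11
i=0: a=20 ⇒ p=20, q=1
i=1: a=1 ⇒ p=21, q=1
i=2: a=2 ⇒ p=62, q=3
i=3: a=2 ⇒ p=145, q=7
i=4: a=9 ⇒ p=1367, q=66
i=5: a=1 ⇒ p=1512, q=73
i=6: a=12 ⇒ p=19511, q=942
i=7: a=1 ⇒ p=21023, q=1015
i=8: a=9 ⇒ p=208718, q=10077
i=9: a=2 ⇒ p=438459, q=21169
i=10: a=2 ⇒ p=1085636, q=52415
i=11: a=1 ⇒ p=1524095, q=73584
fundamental: x₁=1524095, y₁=73584  (since 2322865569025 − 429·5414605056 = 1)

1524095 73584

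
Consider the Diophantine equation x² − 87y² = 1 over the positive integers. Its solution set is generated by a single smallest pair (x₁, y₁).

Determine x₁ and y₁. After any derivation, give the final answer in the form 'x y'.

28 3

√87 → a₀=9, period (3,18); ℓ=2 even so k=1
step 0: (9, 1)  from 9·(1,0) + (0,1)
step 1: (28, 3)  from 3·(9,1) + (1,0)
(x₁, y₁) = (28, 3);  28² − 87·3² = 1 ✓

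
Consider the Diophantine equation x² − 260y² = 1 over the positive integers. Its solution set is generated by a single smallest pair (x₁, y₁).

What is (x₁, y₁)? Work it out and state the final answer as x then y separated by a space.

129 8

√260 → a₀=16, period (8,32); ℓ=2 even so k=1
k=0  a_k=16  p_k/q_k = 16/1
k=1  a_k=8  p_k/q_k = 129/8
→ (129, 8).  Check: 129²=16641, 260·8²=16640, difference 1.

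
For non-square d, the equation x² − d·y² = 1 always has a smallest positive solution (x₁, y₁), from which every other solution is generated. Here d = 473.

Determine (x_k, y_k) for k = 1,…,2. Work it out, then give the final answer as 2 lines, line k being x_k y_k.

d=473: √d = [21; 1,2,1,42] (ℓ=4, even), read p_3/q_3
a_0=21:  p_0=21·1+0=21,  q_0=21·0+1=1
a_1=1:  p_1=1·21+1=22,  q_1=1·1+0=1
a_2=2:  p_2=2·22+21=65,  q_2=2·1+1=3
a_3=1:  p_3=1·65+22=87,  q_3=1·3+1=4
fundamental: x₁=87, y₁=4  (since 7569 − 473·16 = 1)
(x_2, y_2) = (87·87 + 473·4·4, 87·4 + 4·87) = (15137, 696)

87 4
15137 696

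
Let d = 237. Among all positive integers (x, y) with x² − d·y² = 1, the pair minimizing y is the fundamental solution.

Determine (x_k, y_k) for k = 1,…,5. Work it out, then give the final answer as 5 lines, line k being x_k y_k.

228151 14820
104105757601 6762395640
47503665404623351 3085694655308460
21676017531356338550401 1408008642599798519280
9890810151545456327820453751 642477159632487569289194100

√237 → a₀=15, period (2,1,1,7,10,7,1,1,2,30); ℓ=10 even so k=9
step 0: (15, 1)  from 15·(1,0) + (0,1)
step 1: (31, 2)  from 2·(15,1) + (1,0)
…
step 3: (77, 5)  from 1·(46,3) + (31,2)
step 4: (585, 38)  from 7·(77,5) + (46,3)
…
step 6: (42074, 2733)  from 7·(5927,385) + (585,38)
step 7: (48001, 3118)  from 1·(42074,2733) + (5927,385)
step 8: (90075, 5851)  from 1·(48001,3118) + (42074,2733)
step 9: (228151, 14820)  from 2·(90075,5851) + (48001,3118)
fundamental: x₁=228151, y₁=14820  (since 52052878801 − 237·219632400 = 1)
k=2:  x_2 = 228151·228151+237·14820·14820 = 104105757601,  y_2 = 228151·14820+14820·228151 = 6762395640
k=3:  x_3 = 228151·104105757601+237·14820·6762395640 = 47503665404623351,  y_3 = 228151·6762395640+14820·104105757601 = 3085694655308460
k=4:  x_4 = 228151·47503665404623351+237·14820·3085694655308460 = 21676017531356338550401,  y_4 = 228151·3085694655308460+14820·47503665404623351 = 1408008642599798519280
k=5:  x_5 = 228151·21676017531356338550401+237·14820·1408008642599798519280 = 9890810151545456327820453751,  y_5 = 228151·1408008642599798519280+14820·21676017531356338550401 = 642477159632487569289194100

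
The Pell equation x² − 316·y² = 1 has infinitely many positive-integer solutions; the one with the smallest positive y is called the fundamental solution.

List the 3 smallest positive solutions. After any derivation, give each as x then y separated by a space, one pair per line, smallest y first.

√316 = [17; 1,3,2,8,2,3,1,34, …], period ℓ=8 (even) → k=7
a_0=17:  p_0=17·1+0=17,  q_0=17·0+1=1
…
a_2=3:  p_2=3·18+17=71,  q_2=3·1+1=4
…
a_6=3:  p_6=3·2862+1351=9937,  q_6=3·161+76=559
a_7=1:  p_7=1·9937+2862=12799,  q_7=1·559+161=720
fundamental: x₁=12799, y₁=720  (since 163814401 − 316·518400 = 1)
n=2: (12799,720)∘(12799,720) = (12799·12799+316·720·720, 12799·720+720·12799) = (327628801,18430560)
n=3: (327628801,18430560)∘(12799,720) = (12799·327628801+316·720·18430560, 12799·18430560+720·327628801) = (8386642035199,471785474160)

12799 720
327628801 18430560
8386642035199 471785474160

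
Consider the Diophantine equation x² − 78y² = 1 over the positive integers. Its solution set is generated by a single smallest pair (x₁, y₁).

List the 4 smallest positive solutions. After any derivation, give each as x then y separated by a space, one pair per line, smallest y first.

53 6
5617 636
595349 67410
63101377 7144824

[8; 1,4,1,16] for √78; ℓ=4 ⇒ convergent index 3
step 0: (8, 1)  from 8·(1,0) + (0,1)
step 1: (9, 1)  from 1·(8,1) + (1,0)
step 2: (44, 5)  from 4·(9,1) + (8,1)
step 3: (53, 6)  from 1·(44,5) + (9,1)
→ (53, 6).  Check: 53²=2809, 78·6²=2808, difference 1.
(x_2, y_2) = (53·53 + 78·6·6, 53·6 + 6·53) = (5617, 636)
(x_3, y_3) = (53·5617 + 78·6·636, 53·636 + 6·5617) = (595349, 67410)
(x_4, y_4) = (53·595349 + 78·6·67410, 53·67410 + 6·595349) = (63101377, 7144824)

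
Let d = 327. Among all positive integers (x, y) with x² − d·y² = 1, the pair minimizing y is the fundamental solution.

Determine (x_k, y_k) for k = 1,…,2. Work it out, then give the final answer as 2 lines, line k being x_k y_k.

217 12
94177 5208

√327 = [18; 12,36, …], period ℓ=2 (even) → k=1
k=0  a_k=18  p_k/q_k = 18/1
k=1  a_k=12  p_k/q_k = 217/12
(x₁, y₁) = (217, 12);  217² − 327·12² = 1 ✓
(217+12√327)^2 = 94177 + 5208√327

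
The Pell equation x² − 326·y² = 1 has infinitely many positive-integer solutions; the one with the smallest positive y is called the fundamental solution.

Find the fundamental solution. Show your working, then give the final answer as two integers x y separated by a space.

325 18

√326 → a₀=18, period (18,36); ℓ=2 even so k=1
i=0: a=18 ⇒ p=18, q=1
i=1: a=18 ⇒ p=325, q=18
(x₁, y₁) = (325, 18);  325² − 326·18² = 1 ✓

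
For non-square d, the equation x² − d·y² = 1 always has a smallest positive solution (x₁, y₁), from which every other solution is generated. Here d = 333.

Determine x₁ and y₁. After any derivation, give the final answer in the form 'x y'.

√333 = [18; 4,36, …], period ℓ=2 (even) → k=1
k=0  a_k=18  p_k/q_k = 18/1
k=1  a_k=4  p_k/q_k = 73/4
(x₁, y₁) = (73, 4);  73² − 333·4² = 1 ✓

73 4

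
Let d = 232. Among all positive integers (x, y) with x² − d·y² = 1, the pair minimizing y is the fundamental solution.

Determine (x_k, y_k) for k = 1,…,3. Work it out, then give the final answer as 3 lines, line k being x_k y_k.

19603 1287
768555217 50458122
30131975818099 1978261129845

√232 → a₀=15, period (4,3,7,3,4,30); ℓ=6 even so k=5
i=0: a=15 ⇒ p=15, q=1
…
i=2: a=3 ⇒ p=198, q=13
i=3: a=7 ⇒ p=1447, q=95
i=4: a=3 ⇒ p=4539, q=298
i=5: a=4 ⇒ p=19603, q=1287
→ (19603, 1287).  Check: 19603²=384277609, 232·1287²=384277608, difference 1.
(19603+1287√232)^2 = 768555217 + 50458122√232
(19603+1287√232)^3 = 30131975818099 + 1978261129845√232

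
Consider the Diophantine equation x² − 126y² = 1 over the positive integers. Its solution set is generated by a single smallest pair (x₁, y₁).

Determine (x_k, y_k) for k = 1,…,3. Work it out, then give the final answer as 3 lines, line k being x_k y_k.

d=126: √d = [11; 4,2,4,22] (ℓ=4, even), read p_3/q_3
step 0: (11, 1)  from 11·(1,0) + (0,1)
…
step 2: (101, 9)  from 2·(45,4) + (11,1)
step 3: (449, 40)  from 4·(101,9) + (45,4)
fundamental: x₁=449, y₁=40  (since 201601 − 126·1600 = 1)
(449+40√126)^2 = 403201 + 35920√126
(449+40√126)^3 = 362074049 + 32256120√126

449 40
403201 35920
362074049 32256120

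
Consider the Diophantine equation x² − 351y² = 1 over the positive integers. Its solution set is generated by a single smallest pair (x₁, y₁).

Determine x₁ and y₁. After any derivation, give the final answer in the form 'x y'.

√351 = [18; 1,2,1,3,2,2,2,3,1,2,1,36, …], period ℓ=12 (even) → k=11
i=0: a=18 ⇒ p=18, q=1
i=1: a=1 ⇒ p=19, q=1
i=2: a=2 ⇒ p=56, q=3
…
i=4: a=3 ⇒ p=281, q=15
…
i=6: a=2 ⇒ p=1555, q=83
…
i=8: a=3 ⇒ p=12796, q=683
i=9: a=1 ⇒ p=16543, q=883
i=10: a=2 ⇒ p=45882, q=2449
i=11: a=1 ⇒ p=62425, q=3332
→ (62425, 3332).  Check: 62425²=3896880625, 351·3332²=3896880624, difference 1.

62425 3332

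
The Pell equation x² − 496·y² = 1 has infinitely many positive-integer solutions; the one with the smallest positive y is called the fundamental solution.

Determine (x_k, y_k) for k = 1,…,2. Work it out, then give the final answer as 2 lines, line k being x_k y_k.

4620799 207480
42703566796801 1917446753040

√496 → a₀=22, period (3,1,2,4,1,…,1,3,44); ℓ=16 even so k=15
step 0: (22, 1)  from 22·(1,0) + (0,1)
step 1: (67, 3)  from 3·(22,1) + (1,0)
step 2: (89, 4)  from 1·(67,3) + (22,1)
step 3: (245, 11)  from 2·(89,4) + (67,3)
step 4: (1069, 48)  from 4·(245,11) + (89,4)
step 5: (1314, 59)  from 1·(1069,48) + (245,11)
step 6: (2383, 107)  from 1·(1314,59) + (1069,48)
step 7: (6080, 273)  from 2·(2383,107) + (1314,59)
step 8: (14543, 653)  from 2·(6080,273) + (2383,107)
step 9: (35166, 1579)  from 2·(14543,653) + (6080,273)
step 10: (49709, 2232)  from 1·(35166,1579) + (14543,653)
step 11: (84875, 3811)  from 1·(49709,2232) + (35166,1579)
step 12: (389209, 17476)  from 4·(84875,3811) + (49709,2232)
step 13: (863293, 38763)  from 2·(389209,17476) + (84875,3811)
step 14: (1252502, 56239)  from 1·(863293,38763) + (389209,17476)
step 15: (4620799, 207480)  from 3·(1252502,56239) + (863293,38763)
fundamental: x₁=4620799, y₁=207480  (since 21351783398401 − 496·43047950400 = 1)
(x_2, y_2) = (4620799·4620799 + 496·207480·207480, 4620799·207480 + 207480·4620799) = (42703566796801, 1917446753040)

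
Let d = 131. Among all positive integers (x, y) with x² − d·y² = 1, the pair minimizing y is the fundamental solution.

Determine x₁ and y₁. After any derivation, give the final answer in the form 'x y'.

10610 927

[11; 2,4,11,4,2,22] for √131; ℓ=6 ⇒ convergent index 5
i=0: a=11 ⇒ p=11, q=1
i=1: a=2 ⇒ p=23, q=2
i=2: a=4 ⇒ p=103, q=9
i=3: a=11 ⇒ p=1156, q=101
i=4: a=4 ⇒ p=4727, q=413
i=5: a=2 ⇒ p=10610, q=927
fundamental: x₁=10610, y₁=927  (since 112572100 − 131·859329 = 1)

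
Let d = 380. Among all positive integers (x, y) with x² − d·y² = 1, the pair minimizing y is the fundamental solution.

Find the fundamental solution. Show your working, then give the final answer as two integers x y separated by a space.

d=380: √d = [19; 2,38] (ℓ=2, even), read p_1/q_1
k=0  a_k=19  p_k/q_k = 19/1
k=1  a_k=2  p_k/q_k = 39/2
(x₁, y₁) = (39, 2);  39² − 380·2² = 1 ✓

39 2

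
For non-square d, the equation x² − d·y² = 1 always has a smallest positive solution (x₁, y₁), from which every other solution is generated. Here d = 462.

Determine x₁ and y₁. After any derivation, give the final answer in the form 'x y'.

43 2

[21; 2,42] for √462; ℓ=2 ⇒ convergent index 1
i=0: a=21 ⇒ p=21, q=1
i=1: a=2 ⇒ p=43, q=2
(x₁, y₁) = (43, 2);  43² − 462·2² = 1 ✓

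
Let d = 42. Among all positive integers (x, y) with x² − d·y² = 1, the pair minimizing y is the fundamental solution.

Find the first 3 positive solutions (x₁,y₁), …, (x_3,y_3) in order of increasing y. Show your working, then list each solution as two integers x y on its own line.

13 2
337 52
8749 1350

√42 = [6; 2,12, …], period ℓ=2 (even) → k=1
step 0: (6, 1)  from 6·(1,0) + (0,1)
step 1: (13, 2)  from 2·(6,1) + (1,0)
→ (13, 2).  Check: 13²=169, 42·2²=168, difference 1.
(x_2, y_2) = (13·13 + 42·2·2, 13·2 + 2·13) = (337, 52)
(x_3, y_3) = (13·337 + 42·2·52, 13·52 + 2·337) = (8749, 1350)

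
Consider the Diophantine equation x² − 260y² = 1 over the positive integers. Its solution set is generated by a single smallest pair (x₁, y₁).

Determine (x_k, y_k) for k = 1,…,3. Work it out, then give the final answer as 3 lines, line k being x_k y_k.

129 8
33281 2064
8586369 532504

√260 → a₀=16, period (8,32); ℓ=2 even so k=1
step 0: (16, 1)  from 16·(1,0) + (0,1)
step 1: (129, 8)  from 8·(16,1) + (1,0)
→ (129, 8).  Check: 129²=16641, 260·8²=16640, difference 1.
(x_2, y_2) = (129·129 + 260·8·8, 129·8 + 8·129) = (33281, 2064)
(x_3, y_3) = (129·33281 + 260·8·2064, 129·2064 + 8·33281) = (8586369, 532504)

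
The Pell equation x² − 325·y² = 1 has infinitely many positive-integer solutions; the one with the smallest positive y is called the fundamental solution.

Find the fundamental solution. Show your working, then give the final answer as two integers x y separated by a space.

649 36

√325 → a₀=18, period (36); ℓ=1 odd so k=1
k=0  a_k=18  p_k/q_k = 18/1
k=1  a_k=36  p_k/q_k = 649/36
(x₁, y₁) = (649, 36);  649² − 325·36² = 1 ✓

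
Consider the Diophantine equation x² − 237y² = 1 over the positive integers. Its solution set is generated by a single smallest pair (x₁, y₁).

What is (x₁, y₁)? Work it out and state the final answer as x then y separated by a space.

228151 14820

[15; 2,1,1,7,10,7,1,1,2,30] for √237; ℓ=10 ⇒ convergent index 9
i=0: a=15 ⇒ p=15, q=1
…
i=5: a=10 ⇒ p=5927, q=385
i=6: a=7 ⇒ p=42074, q=2733
…
i=8: a=1 ⇒ p=90075, q=5851
i=9: a=2 ⇒ p=228151, q=14820
→ (228151, 14820).  Check: 228151²=52052878801, 237·14820²=52052878800, difference 1.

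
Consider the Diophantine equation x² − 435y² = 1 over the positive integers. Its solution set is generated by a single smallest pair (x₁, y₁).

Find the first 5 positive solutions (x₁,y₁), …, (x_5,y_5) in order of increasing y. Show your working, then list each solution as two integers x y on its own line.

√435 = [20; 1,5,1,40, …], period ℓ=4 (even) → k=3
k=0  a_k=20  p_k/q_k = 20/1
k=1  a_k=1  p_k/q_k = 21/1
k=2  a_k=5  p_k/q_k = 125/6
k=3  a_k=1  p_k/q_k = 146/7
(x₁, y₁) = (146, 7);  146² − 435·7² = 1 ✓
k=2:  x_2 = 146·146+435·7·7 = 42631,  y_2 = 146·7+7·146 = 2044
k=3:  x_3 = 146·42631+435·7·2044 = 12448106,  y_3 = 146·2044+7·42631 = 596841
k=4:  x_4 = 146·12448106+435·7·596841 = 3634804321,  y_4 = 146·596841+7·12448106 = 174275528
k=5:  x_5 = 146·3634804321+435·7·174275528 = 1061350413626,  y_5 = 146·174275528+7·3634804321 = 50887857335

146 7
42631 2044
12448106 596841
3634804321 174275528
1061350413626 50887857335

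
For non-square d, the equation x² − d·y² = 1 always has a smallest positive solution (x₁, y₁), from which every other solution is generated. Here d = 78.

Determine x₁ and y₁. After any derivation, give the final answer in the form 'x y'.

[8; 1,4,1,16] for √78; ℓ=4 ⇒ convergent index 3
step 0: (8, 1)  from 8·(1,0) + (0,1)
…
step 2: (44, 5)  from 4·(9,1) + (8,1)
step 3: (53, 6)  from 1·(44,5) + (9,1)
(x₁, y₁) = (53, 6);  53² − 78·6² = 1 ✓

53 6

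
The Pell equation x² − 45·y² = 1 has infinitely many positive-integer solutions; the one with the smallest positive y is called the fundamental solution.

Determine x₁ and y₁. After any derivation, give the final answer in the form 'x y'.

√45 → a₀=6, period (1,2,2,2,1,12); ℓ=6 even so k=5
i=0: a=6 ⇒ p=6, q=1
…
i=2: a=2 ⇒ p=20, q=3
i=3: a=2 ⇒ p=47, q=7
i=4: a=2 ⇒ p=114, q=17
i=5: a=1 ⇒ p=161, q=24
→ (161, 24).  Check: 161²=25921, 45·24²=25920, difference 1.

161 24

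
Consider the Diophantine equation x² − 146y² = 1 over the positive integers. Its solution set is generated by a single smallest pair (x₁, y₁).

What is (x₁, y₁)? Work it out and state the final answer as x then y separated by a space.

d=146: √d = [12; 12,24] (ℓ=2, even), read p_1/q_1
i=0: a=12 ⇒ p=12, q=1
i=1: a=12 ⇒ p=145, q=12
→ (145, 12).  Check: 145²=21025, 146·12²=21024, difference 1.

145 12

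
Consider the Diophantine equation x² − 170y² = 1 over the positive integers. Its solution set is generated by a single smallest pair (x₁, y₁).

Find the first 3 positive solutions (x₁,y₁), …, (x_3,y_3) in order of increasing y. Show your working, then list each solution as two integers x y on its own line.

339 26
229841 17628
155831859 11951758

[13; 26] for √170; ℓ=1 ⇒ convergent index 1
a_0=13:  p_0=13·1+0=13,  q_0=13·0+1=1
a_1=26:  p_1=26·13+1=339,  q_1=26·1+0=26
(x₁, y₁) = (339, 26);  339² − 170·26² = 1 ✓
(x_2, y_2) = (339·339 + 170·26·26, 339·26 + 26·339) = (229841, 17628)
(x_3, y_3) = (339·229841 + 170·26·17628, 339·17628 + 26·229841) = (155831859, 11951758)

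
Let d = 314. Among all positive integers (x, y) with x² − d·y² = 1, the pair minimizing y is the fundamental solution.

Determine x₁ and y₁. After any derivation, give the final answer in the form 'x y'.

392499 22150

√314 = [17; 1,2,1,1,2,1,34, …], period ℓ=7 (odd) → k=13
a_0=17:  p_0=17·1+0=17,  q_0=17·0+1=1
…
a_2=2:  p_2=2·18+17=53,  q_2=2·1+1=3
…
a_5=2:  p_5=2·124+71=319,  q_5=2·7+4=18
a_6=1:  p_6=1·319+124=443,  q_6=1·18+7=25
a_7=34:  p_7=34·443+319=15381,  q_7=34·25+18=868
a_8=1:  p_8=1·15381+443=15824,  q_8=1·868+25=893
a_9=2:  p_9=2·15824+15381=47029,  q_9=2·893+868=2654
…
a_12=2:  p_12=2·109882+62853=282617,  q_12=2·6201+3547=15949
a_13=1:  p_13=1·282617+109882=392499,  q_13=1·15949+6201=22150
(x₁, y₁) = (392499, 22150);  392499² − 314·22150² = 1 ✓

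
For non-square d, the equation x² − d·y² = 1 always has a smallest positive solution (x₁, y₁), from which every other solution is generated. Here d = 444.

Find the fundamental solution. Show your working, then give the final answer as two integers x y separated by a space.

√444 = [21; 14,42, …], period ℓ=2 (even) → k=1
step 0: (21, 1)  from 21·(1,0) + (0,1)
step 1: (295, 14)  from 14·(21,1) + (1,0)
(x₁, y₁) = (295, 14);  295² − 444·14² = 1 ✓

295 14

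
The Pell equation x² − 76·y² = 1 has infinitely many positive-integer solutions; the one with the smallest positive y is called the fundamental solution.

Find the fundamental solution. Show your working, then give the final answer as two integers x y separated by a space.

√76 → a₀=8, period (1,2,1,1,5,4,5,1,1,2,1,16); ℓ=12 even so k=11
k=0  a_k=8  p_k/q_k = 8/1
…
k=6  a_k=4  p_k/q_k = 1421/163
k=7  a_k=5  p_k/q_k = 7445/854
k=8  a_k=1  p_k/q_k = 8866/1017
…
k=10  a_k=2  p_k/q_k = 41488/4759
k=11  a_k=1  p_k/q_k = 57799/6630
→ (57799, 6630).  Check: 57799²=3340724401, 76·6630²=3340724400, difference 1.

57799 6630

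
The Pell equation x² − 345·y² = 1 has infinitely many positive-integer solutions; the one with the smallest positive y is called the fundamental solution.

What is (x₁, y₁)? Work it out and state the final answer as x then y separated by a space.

√345 → a₀=18, period (1,1,2,1,6,1,2,1,1,36); ℓ=10 even so k=9
step 0: (18, 1)  from 18·(1,0) + (0,1)
step 1: (19, 1)  from 1·(18,1) + (1,0)
step 2: (37, 2)  from 1·(19,1) + (18,1)
step 3: (93, 5)  from 2·(37,2) + (19,1)
…
step 5: (873, 47)  from 6·(130,7) + (93,5)
step 6: (1003, 54)  from 1·(873,47) + (130,7)
step 7: (2879, 155)  from 2·(1003,54) + (873,47)
step 8: (3882, 209)  from 1·(2879,155) + (1003,54)
step 9: (6761, 364)  from 1·(3882,209) + (2879,155)
→ (6761, 364).  Check: 6761²=45711121, 345·364²=45711120, difference 1.

6761 364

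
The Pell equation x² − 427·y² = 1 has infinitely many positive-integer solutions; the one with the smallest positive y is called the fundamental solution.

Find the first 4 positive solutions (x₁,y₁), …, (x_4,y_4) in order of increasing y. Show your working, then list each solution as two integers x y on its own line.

√427 = [20; 1,1,1,40, …], period ℓ=4 (even) → k=3
a_0=20:  p_0=20·1+0=20,  q_0=20·0+1=1
a_1=1:  p_1=1·20+1=21,  q_1=1·1+0=1
a_2=1:  p_2=1·21+20=41,  q_2=1·1+1=2
a_3=1:  p_3=1·41+21=62,  q_3=1·2+1=3
→ (62, 3).  Check: 62²=3844, 427·3²=3843, difference 1.
n=2: (62,3)∘(62,3) = (62·62+427·3·3, 62·3+3·62) = (7687,372)
n=3: (7687,372)∘(62,3) = (62·7687+427·3·372, 62·372+3·7687) = (953126,46125)
n=4: (953126,46125)∘(62,3) = (62·953126+427·3·46125, 62·46125+3·953126) = (118179937,5719128)

62 3
7687 372
953126 46125
118179937 5719128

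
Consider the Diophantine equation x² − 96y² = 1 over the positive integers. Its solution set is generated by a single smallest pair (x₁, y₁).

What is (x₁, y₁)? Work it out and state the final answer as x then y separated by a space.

49 5

√96 → a₀=9, period (1,3,1,18); ℓ=4 even so k=3
a_0=9:  p_0=9·1+0=9,  q_0=9·0+1=1
a_1=1:  p_1=1·9+1=10,  q_1=1·1+0=1
a_2=3:  p_2=3·10+9=39,  q_2=3·1+1=4
a_3=1:  p_3=1·39+10=49,  q_3=1·4+1=5
→ (49, 5).  Check: 49²=2401, 96·5²=2400, difference 1.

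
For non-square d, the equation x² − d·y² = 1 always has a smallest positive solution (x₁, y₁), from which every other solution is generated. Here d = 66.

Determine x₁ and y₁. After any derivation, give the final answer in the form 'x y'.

65 8

√66 → a₀=8, period (8,16); ℓ=2 even so k=1
step 0: (8, 1)  from 8·(1,0) + (0,1)
step 1: (65, 8)  from 8·(8,1) + (1,0)
(x₁, y₁) = (65, 8);  65² − 66·8² = 1 ✓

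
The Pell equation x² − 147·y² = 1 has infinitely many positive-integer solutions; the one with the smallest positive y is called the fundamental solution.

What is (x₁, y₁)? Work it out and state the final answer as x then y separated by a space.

97 8

√147 = [12; 8,24, …], period ℓ=2 (even) → k=1
step 0: (12, 1)  from 12·(1,0) + (0,1)
step 1: (97, 8)  from 8·(12,1) + (1,0)
fundamental: x₁=97, y₁=8  (since 9409 − 147·64 = 1)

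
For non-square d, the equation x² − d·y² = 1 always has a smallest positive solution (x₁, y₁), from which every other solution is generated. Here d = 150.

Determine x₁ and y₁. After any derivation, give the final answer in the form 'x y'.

√150 = [12; 4,24, …], period ℓ=2 (even) → k=1
k=0  a_k=12  p_k/q_k = 12/1
k=1  a_k=4  p_k/q_k = 49/4
fundamental: x₁=49, y₁=4  (since 2401 − 150·16 = 1)

49 4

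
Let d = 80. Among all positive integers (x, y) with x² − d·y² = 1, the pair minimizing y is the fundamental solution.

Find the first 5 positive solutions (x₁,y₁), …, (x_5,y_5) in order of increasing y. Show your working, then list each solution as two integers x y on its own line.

[8; 1,16] for √80; ℓ=2 ⇒ convergent index 1
k=0  a_k=8  p_k/q_k = 8/1
k=1  a_k=1  p_k/q_k = 9/1
→ (9, 1).  Check: 9²=81, 80·1²=80, difference 1.
(x_2, y_2) = (9·9 + 80·1·1, 9·1 + 1·9) = (161, 18)
(x_3, y_3) = (9·161 + 80·1·18, 9·18 + 1·161) = (2889, 323)
(x_4, y_4) = (9·2889 + 80·1·323, 9·323 + 1·2889) = (51841, 5796)
(x_5, y_5) = (9·51841 + 80·1·5796, 9·5796 + 1·51841) = (930249, 104005)

9 1
161 18
2889 323
51841 5796
930249 104005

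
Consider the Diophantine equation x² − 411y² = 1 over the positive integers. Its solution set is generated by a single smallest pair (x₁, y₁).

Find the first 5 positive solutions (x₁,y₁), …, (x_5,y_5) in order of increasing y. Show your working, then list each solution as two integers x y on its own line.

49730 2453
4946145799 243975380
491943661118810 24265791292347
48928716529930696801 2413475601692857240
4866450145574963442708650 240044283320105789798053

d=411: √d = [20; 3,1,1,1,19,1,1,1,3,40] (ℓ=10, even), read p_9/q_9
i=0: a=20 ⇒ p=20, q=1
i=1: a=3 ⇒ p=61, q=3
i=2: a=1 ⇒ p=81, q=4
…
i=4: a=1 ⇒ p=223, q=11
…
i=7: a=1 ⇒ p=8981, q=443
i=8: a=1 ⇒ p=13583, q=670
i=9: a=3 ⇒ p=49730, q=2453
→ (49730, 2453).  Check: 49730²=2473072900, 411·2453²=2473072899, difference 1.
(49730+2453√411)^2 = 4946145799 + 243975380√411
(49730+2453√411)^3 = 491943661118810 + 24265791292347√411
(49730+2453√411)^4 = 48928716529930696801 + 2413475601692857240√411
(49730+2453√411)^5 = 4866450145574963442708650 + 240044283320105789798053√411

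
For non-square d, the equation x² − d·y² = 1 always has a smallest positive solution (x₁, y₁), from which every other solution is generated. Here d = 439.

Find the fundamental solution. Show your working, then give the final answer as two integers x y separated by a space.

440 21

√439 → a₀=20, period (1,19,1,40); ℓ=4 even so k=3
k=0  a_k=20  p_k/q_k = 20/1
…
k=2  a_k=19  p_k/q_k = 419/20
k=3  a_k=1  p_k/q_k = 440/21
→ (440, 21).  Check: 440²=193600, 439·21²=193599, difference 1.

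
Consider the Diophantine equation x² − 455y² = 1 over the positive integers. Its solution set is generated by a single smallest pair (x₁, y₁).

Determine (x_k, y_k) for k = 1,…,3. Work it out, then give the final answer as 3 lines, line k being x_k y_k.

√455 → a₀=21, period (3,42); ℓ=2 even so k=1
step 0: (21, 1)  from 21·(1,0) + (0,1)
step 1: (64, 3)  from 3·(21,1) + (1,0)
fundamental: x₁=64, y₁=3  (since 4096 − 455·9 = 1)
k=2:  x_2 = 64·64+455·3·3 = 8191,  y_2 = 64·3+3·64 = 384
k=3:  x_3 = 64·8191+455·3·384 = 1048384,  y_3 = 64·384+3·8191 = 49149

64 3
8191 384
1048384 49149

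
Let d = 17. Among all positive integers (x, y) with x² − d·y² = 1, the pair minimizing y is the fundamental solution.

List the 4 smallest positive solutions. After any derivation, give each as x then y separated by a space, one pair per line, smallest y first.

√17 = [4; 8, …], period ℓ=1 (odd) → k=1
i=0: a=4 ⇒ p=4, q=1
i=1: a=8 ⇒ p=33, q=8
→ (33, 8).  Check: 33²=1089, 17·8²=1088, difference 1.
k=2:  x_2 = 33·33+17·8·8 = 2177,  y_2 = 33·8+8·33 = 528
k=3:  x_3 = 33·2177+17·8·528 = 143649,  y_3 = 33·528+8·2177 = 34840
k=4:  x_4 = 33·143649+17·8·34840 = 9478657,  y_4 = 33·34840+8·143649 = 2298912

33 8
2177 528
143649 34840
9478657 2298912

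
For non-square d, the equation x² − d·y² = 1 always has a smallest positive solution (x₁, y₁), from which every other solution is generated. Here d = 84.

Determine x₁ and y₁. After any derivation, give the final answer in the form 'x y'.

d=84: √d = [9; 6,18] (ℓ=2, even), read p_1/q_1
step 0: (9, 1)  from 9·(1,0) + (0,1)
step 1: (55, 6)  from 6·(9,1) + (1,0)
→ (55, 6).  Check: 55²=3025, 84·6²=3024, difference 1.

55 6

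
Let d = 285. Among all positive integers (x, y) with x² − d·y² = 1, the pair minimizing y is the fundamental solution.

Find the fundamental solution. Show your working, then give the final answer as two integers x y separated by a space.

2431 144

√285 = [16; 1,7,2,7,1,32, …], period ℓ=6 (even) → k=5
a_0=16:  p_0=16·1+0=16,  q_0=16·0+1=1
…
a_2=7:  p_2=7·17+16=135,  q_2=7·1+1=8
a_3=2:  p_3=2·135+17=287,  q_3=2·8+1=17
a_4=7:  p_4=7·287+135=2144,  q_4=7·17+8=127
a_5=1:  p_5=1·2144+287=2431,  q_5=1·127+17=144
fundamental: x₁=2431, y₁=144  (since 5909761 − 285·20736 = 1)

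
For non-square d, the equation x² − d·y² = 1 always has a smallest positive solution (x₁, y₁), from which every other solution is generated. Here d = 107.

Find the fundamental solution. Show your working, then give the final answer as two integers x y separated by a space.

√107 = [10; 2,1,9,1,2,20, …], period ℓ=6 (even) → k=5
step 0: (10, 1)  from 10·(1,0) + (0,1)
step 1: (21, 2)  from 2·(10,1) + (1,0)
…
step 4: (331, 32)  from 1·(300,29) + (31,3)
step 5: (962, 93)  from 2·(331,32) + (300,29)
→ (962, 93).  Check: 962²=925444, 107·93²=925443, difference 1.

962 93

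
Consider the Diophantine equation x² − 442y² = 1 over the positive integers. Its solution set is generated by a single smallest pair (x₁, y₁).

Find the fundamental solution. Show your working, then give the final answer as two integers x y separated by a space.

883 42

d=442: √d = [21; 42] (ℓ=1, odd), read p_1/q_1
i=0: a=21 ⇒ p=21, q=1
i=1: a=42 ⇒ p=883, q=42
→ (883, 42).  Check: 883²=779689, 442·42²=779688, difference 1.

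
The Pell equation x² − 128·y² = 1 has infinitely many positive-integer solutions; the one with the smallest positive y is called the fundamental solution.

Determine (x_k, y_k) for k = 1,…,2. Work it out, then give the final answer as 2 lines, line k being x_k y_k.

577 51
665857 58854

[11; 3,5,3,22] for √128; ℓ=4 ⇒ convergent index 3
step 0: (11, 1)  from 11·(1,0) + (0,1)
step 1: (34, 3)  from 3·(11,1) + (1,0)
step 2: (181, 16)  from 5·(34,3) + (11,1)
step 3: (577, 51)  from 3·(181,16) + (34,3)
(x₁, y₁) = (577, 51);  577² − 128·51² = 1 ✓
(x_2, y_2) = (577·577 + 128·51·51, 577·51 + 51·577) = (665857, 58854)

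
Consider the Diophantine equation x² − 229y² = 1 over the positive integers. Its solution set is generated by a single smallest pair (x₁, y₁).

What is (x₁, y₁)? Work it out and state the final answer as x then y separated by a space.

√229 → a₀=15, period (7,1,1,7,30); ℓ=5 odd so k=9
i=0: a=15 ⇒ p=15, q=1
…
i=3: a=1 ⇒ p=227, q=15
…
i=7: a=1 ⇒ p=413926, q=27353
i=8: a=1 ⇒ p=776325, q=51301
i=9: a=7 ⇒ p=5848201, q=386460
fundamental: x₁=5848201, y₁=386460  (since 34201454936401 − 229·149351331600 = 1)

5848201 386460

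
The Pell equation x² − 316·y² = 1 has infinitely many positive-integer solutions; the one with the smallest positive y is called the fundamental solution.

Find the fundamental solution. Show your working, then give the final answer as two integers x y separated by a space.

√316 → a₀=17, period (1,3,2,8,2,3,1,34); ℓ=8 even so k=7
k=0  a_k=17  p_k/q_k = 17/1
k=1  a_k=1  p_k/q_k = 18/1
k=2  a_k=3  p_k/q_k = 71/4
k=3  a_k=2  p_k/q_k = 160/9
k=4  a_k=8  p_k/q_k = 1351/76
k=5  a_k=2  p_k/q_k = 2862/161
k=6  a_k=3  p_k/q_k = 9937/559
k=7  a_k=1  p_k/q_k = 12799/720
→ (12799, 720).  Check: 12799²=163814401, 316·720²=163814400, difference 1.

12799 720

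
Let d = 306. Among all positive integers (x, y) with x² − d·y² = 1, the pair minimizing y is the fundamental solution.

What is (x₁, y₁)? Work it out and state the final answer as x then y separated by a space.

√306 = [17; 2,34, …], period ℓ=2 (even) → k=1
k=0  a_k=17  p_k/q_k = 17/1
k=1  a_k=2  p_k/q_k = 35/2
→ (35, 2).  Check: 35²=1225, 306·2²=1224, difference 1.

35 2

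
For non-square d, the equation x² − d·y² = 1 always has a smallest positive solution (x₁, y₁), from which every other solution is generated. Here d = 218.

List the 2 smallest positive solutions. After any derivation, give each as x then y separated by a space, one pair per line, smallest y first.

[14; 1,3,3,1,28] for √218; ℓ=5 ⇒ convergent index 9
step 0: (14, 1)  from 14·(1,0) + (0,1)
…
step 8: (96370, 6527)  from 3·(29633,2007) + (7471,506)
step 9: (126003, 8534)  from 1·(96370,6527) + (29633,2007)
→ (126003, 8534).  Check: 126003²=15876756009, 218·8534²=15876756008, difference 1.
k=2:  x_2 = 126003·126003+218·8534·8534 = 31753512017,  y_2 = 126003·8534+8534·126003 = 2150619204

126003 8534
31753512017 2150619204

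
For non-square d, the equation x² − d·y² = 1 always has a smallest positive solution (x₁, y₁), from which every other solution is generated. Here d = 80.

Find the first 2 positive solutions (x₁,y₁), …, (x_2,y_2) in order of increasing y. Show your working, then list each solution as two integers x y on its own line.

9 1
161 18

√80 → a₀=8, period (1,16); ℓ=2 even so k=1
step 0: (8, 1)  from 8·(1,0) + (0,1)
step 1: (9, 1)  from 1·(8,1) + (1,0)
(x₁, y₁) = (9, 1);  9² − 80·1² = 1 ✓
(x_2, y_2) = (9·9 + 80·1·1, 9·1 + 1·9) = (161, 18)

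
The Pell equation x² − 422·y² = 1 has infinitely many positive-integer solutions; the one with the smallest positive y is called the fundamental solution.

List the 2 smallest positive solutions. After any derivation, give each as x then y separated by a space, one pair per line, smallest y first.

7022501 341850
98631040590001 4801283933700

d=422: √d = [20; 1,1,5,2,1,…,1,1,40] (ℓ=14, even), read p_13/q_13
a_0=20:  p_0=20·1+0=20,  q_0=20·0+1=1
…
a_2=1:  p_2=1·21+20=41,  q_2=1·1+1=2
a_3=5:  p_3=5·41+21=226,  q_3=5·2+1=11
a_4=2:  p_4=2·226+41=493,  q_4=2·11+2=24
a_5=1:  p_5=1·493+226=719,  q_5=1·24+11=35
a_6=3:  p_6=3·719+493=2650,  q_6=3·35+24=129
a_7=20:  p_7=20·2650+719=53719,  q_7=20·129+35=2615
…
a_10=2:  p_10=2·217526+163807=598859,  q_10=2·10589+7974=29152
a_11=5:  p_11=5·598859+217526=3211821,  q_11=5·29152+10589=156349
a_12=1:  p_12=1·3211821+598859=3810680,  q_12=1·156349+29152=185501
a_13=1:  p_13=1·3810680+3211821=7022501,  q_13=1·185501+156349=341850
fundamental: x₁=7022501, y₁=341850  (since 49315520295001 − 422·116861422500 = 1)
n=2: (7022501,341850)∘(7022501,341850) = (7022501·7022501+422·341850·341850, 7022501·341850+341850·7022501) = (98631040590001,4801283933700)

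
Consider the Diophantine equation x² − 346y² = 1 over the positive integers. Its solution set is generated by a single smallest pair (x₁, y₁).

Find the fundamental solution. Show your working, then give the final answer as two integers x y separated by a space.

17299 930

√346 → a₀=18, period (1,1,1,1,36); ℓ=5 odd so k=9
i=0: a=18 ⇒ p=18, q=1
…
i=3: a=1 ⇒ p=56, q=3
i=4: a=1 ⇒ p=93, q=5
i=5: a=36 ⇒ p=3404, q=183
…
i=7: a=1 ⇒ p=6901, q=371
i=8: a=1 ⇒ p=10398, q=559
i=9: a=1 ⇒ p=17299, q=930
(x₁, y₁) = (17299, 930);  17299² − 346·930² = 1 ✓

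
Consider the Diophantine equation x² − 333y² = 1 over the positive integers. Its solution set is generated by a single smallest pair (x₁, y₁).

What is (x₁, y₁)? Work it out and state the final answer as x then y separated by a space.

[18; 4,36] for √333; ℓ=2 ⇒ convergent index 1
step 0: (18, 1)  from 18·(1,0) + (0,1)
step 1: (73, 4)  from 4·(18,1) + (1,0)
(x₁, y₁) = (73, 4);  73² − 333·4² = 1 ✓

73 4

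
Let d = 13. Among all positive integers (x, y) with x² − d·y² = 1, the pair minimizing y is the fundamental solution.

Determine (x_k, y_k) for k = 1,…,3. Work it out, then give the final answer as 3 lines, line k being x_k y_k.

√13 → a₀=3, period (1,1,1,1,6); ℓ=5 odd so k=9
i=0: a=3 ⇒ p=3, q=1
i=1: a=1 ⇒ p=4, q=1
i=2: a=1 ⇒ p=7, q=2
i=3: a=1 ⇒ p=11, q=3
i=4: a=1 ⇒ p=18, q=5
i=5: a=6 ⇒ p=119, q=33
…
i=8: a=1 ⇒ p=393, q=109
i=9: a=1 ⇒ p=649, q=180
(x₁, y₁) = (649, 180);  649² − 13·180² = 1 ✓
(x_2, y_2) = (649·649 + 13·180·180, 649·180 + 180·649) = (842401, 233640)
(x_3, y_3) = (649·842401 + 13·180·233640, 649·233640 + 180·842401) = (1093435849, 303264540)

649 180
842401 233640
1093435849 303264540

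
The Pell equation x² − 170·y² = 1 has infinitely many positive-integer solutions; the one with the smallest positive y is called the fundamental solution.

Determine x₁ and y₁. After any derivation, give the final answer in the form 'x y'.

339 26

d=170: √d = [13; 26] (ℓ=1, odd), read p_1/q_1
step 0: (13, 1)  from 13·(1,0) + (0,1)
step 1: (339, 26)  from 26·(13,1) + (1,0)
fundamental: x₁=339, y₁=26  (since 114921 − 170·676 = 1)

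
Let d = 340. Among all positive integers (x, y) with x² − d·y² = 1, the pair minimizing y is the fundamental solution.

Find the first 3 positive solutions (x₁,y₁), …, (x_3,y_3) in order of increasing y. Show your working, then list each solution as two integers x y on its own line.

√340 → a₀=18, period (2,3,1,1,1,…,3,2,36); ℓ=14 even so k=13
k=0  a_k=18  p_k/q_k = 18/1
…
k=2  a_k=3  p_k/q_k = 129/7
k=3  a_k=1  p_k/q_k = 166/9
k=4  a_k=1  p_k/q_k = 295/16
…
k=7  a_k=8  p_k/q_k = 6509/353
…
k=10  a_k=1  p_k/q_k = 21039/1141
k=11  a_k=1  p_k/q_k = 34813/1888
k=12  a_k=3  p_k/q_k = 125478/6805
k=13  a_k=2  p_k/q_k = 285769/15498
→ (285769, 15498).  Check: 285769²=81663921361, 340·15498²=81663921360, difference 1.
(x_2, y_2) = (285769·285769 + 340·15498·15498, 285769·15498 + 15498·285769) = (163327842721, 8857695924)
(x_3, y_3) = (285769·163327842721 + 340·15498·8857695924, 285769·8857695924 + 15498·163327842721) = (93348068572789129, 5062509812995614)

285769 15498
163327842721 8857695924
93348068572789129 5062509812995614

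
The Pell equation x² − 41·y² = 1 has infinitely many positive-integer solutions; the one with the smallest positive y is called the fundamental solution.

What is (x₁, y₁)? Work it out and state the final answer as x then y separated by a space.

2049 320

√41 = [6; 2,2,12, …], period ℓ=3 (odd) → k=5
i=0: a=6 ⇒ p=6, q=1
…
i=4: a=2 ⇒ p=826, q=129
i=5: a=2 ⇒ p=2049, q=320
(x₁, y₁) = (2049, 320);  2049² − 41·320² = 1 ✓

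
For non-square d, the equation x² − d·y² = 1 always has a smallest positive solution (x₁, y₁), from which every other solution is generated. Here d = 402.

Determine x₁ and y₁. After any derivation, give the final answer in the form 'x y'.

[20; 20,40] for √402; ℓ=2 ⇒ convergent index 1
step 0: (20, 1)  from 20·(1,0) + (0,1)
step 1: (401, 20)  from 20·(20,1) + (1,0)
fundamental: x₁=401, y₁=20  (since 160801 − 402·400 = 1)

401 20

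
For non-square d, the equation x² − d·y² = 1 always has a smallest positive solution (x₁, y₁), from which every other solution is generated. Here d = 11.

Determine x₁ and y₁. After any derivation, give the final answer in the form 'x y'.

[3; 3,6] for √11; ℓ=2 ⇒ convergent index 1
a_0=3:  p_0=3·1+0=3,  q_0=3·0+1=1
a_1=3:  p_1=3·3+1=10,  q_1=3·1+0=3
(x₁, y₁) = (10, 3);  10² − 11·3² = 1 ✓

10 3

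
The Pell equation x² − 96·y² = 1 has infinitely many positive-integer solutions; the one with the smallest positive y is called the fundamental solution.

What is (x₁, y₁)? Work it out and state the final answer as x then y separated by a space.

√96 → a₀=9, period (1,3,1,18); ℓ=4 even so k=3
a_0=9:  p_0=9·1+0=9,  q_0=9·0+1=1
a_1=1:  p_1=1·9+1=10,  q_1=1·1+0=1
a_2=3:  p_2=3·10+9=39,  q_2=3·1+1=4
a_3=1:  p_3=1·39+10=49,  q_3=1·4+1=5
(x₁, y₁) = (49, 5);  49² − 96·5² = 1 ✓

49 5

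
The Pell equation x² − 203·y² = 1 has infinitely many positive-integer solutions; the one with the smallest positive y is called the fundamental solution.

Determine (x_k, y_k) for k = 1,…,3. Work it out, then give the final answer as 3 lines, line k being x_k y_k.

d=203: √d = [14; 4,28] (ℓ=2, even), read p_1/q_1
k=0  a_k=14  p_k/q_k = 14/1
k=1  a_k=4  p_k/q_k = 57/4
fundamental: x₁=57, y₁=4  (since 3249 − 203·16 = 1)
n=2: (57,4)∘(57,4) = (57·57+203·4·4, 57·4+4·57) = (6497,456)
n=3: (6497,456)∘(57,4) = (57·6497+203·4·456, 57·456+4·6497) = (740601,51980)

57 4
6497 456
740601 51980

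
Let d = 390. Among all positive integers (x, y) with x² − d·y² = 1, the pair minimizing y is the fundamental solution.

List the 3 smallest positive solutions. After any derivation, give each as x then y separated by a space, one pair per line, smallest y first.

79 4
12481 632
1971919 99852

√390 = [19; 1,2,1,38, …], period ℓ=4 (even) → k=3
k=0  a_k=19  p_k/q_k = 19/1
…
k=2  a_k=2  p_k/q_k = 59/3
k=3  a_k=1  p_k/q_k = 79/4
(x₁, y₁) = (79, 4);  79² − 390·4² = 1 ✓
k=2:  x_2 = 79·79+390·4·4 = 12481,  y_2 = 79·4+4·79 = 632
k=3:  x_3 = 79·12481+390·4·632 = 1971919,  y_3 = 79·632+4·12481 = 99852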